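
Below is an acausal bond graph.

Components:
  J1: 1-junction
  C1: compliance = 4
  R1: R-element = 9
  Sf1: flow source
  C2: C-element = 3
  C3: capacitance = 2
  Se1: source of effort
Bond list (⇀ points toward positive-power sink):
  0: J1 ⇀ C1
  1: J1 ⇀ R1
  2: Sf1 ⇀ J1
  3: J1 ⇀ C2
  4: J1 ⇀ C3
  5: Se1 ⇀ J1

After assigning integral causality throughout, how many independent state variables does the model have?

3  (C1, C2, C3 all integral)

#2 stroke at Sf1  (Sf1: flow source, stroke at near end)
#5 stroke at J1  (Se1 (Se) sets effort on bond)
#0 stroke at J1  (1-jn J1 has f-setter on 2)
#1 stroke at J1  (common-f at J1 fixed by 2)
#3 stroke at J1  (1-jn J1 has f-setter on 2)
#4 stroke at J1  (J1 flow already set via bond 2)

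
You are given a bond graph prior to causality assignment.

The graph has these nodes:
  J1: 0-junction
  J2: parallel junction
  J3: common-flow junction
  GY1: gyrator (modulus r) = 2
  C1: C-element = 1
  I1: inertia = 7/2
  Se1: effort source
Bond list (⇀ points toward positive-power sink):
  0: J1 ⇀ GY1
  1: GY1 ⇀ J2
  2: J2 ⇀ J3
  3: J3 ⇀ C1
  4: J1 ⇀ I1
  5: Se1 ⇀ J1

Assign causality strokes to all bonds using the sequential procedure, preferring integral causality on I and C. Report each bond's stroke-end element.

bond 0 |GY1
bond 1 |GY1
bond 2 |J2
bond 3 |J3
bond 4 |I1
bond 5 |J1

#5 stroke→J1  (Se1 fixes effort; stroke away)
#0 stroke→GY1  (J1 effort already set via bond 5)
#4 stroke→I1  (0-jn J1 has e-setter on 5)
#1 stroke→GY1  (through GY1, causality inverts; strokes same side of GY1)
#2 stroke→J2  (only one effort-in slot at J2)
#3 stroke→J3  (J3 flow already set via bond 2)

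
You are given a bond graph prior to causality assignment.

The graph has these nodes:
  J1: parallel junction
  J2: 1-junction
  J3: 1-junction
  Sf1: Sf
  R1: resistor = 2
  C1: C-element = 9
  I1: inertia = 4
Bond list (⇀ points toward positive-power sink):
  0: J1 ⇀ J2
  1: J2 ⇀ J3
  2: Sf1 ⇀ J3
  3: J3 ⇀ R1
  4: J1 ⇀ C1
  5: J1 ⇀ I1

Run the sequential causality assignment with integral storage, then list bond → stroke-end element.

b2 →Sf1  (Sf1 (Sf) sets flow on bond)
b1 →J3  (common-f at J3 fixed by 2)
b3 →J3  (common-f at J3 fixed by 2)
b0 →J2  (J2 flow already set via bond 1)
b4 →J1  (C1 integral (e out))
b5 →I1  (J1: bond 4 brought effort, rest push out)

#0 |J2
#1 |J3
#2 |Sf1
#3 |J3
#4 |J1
#5 |I1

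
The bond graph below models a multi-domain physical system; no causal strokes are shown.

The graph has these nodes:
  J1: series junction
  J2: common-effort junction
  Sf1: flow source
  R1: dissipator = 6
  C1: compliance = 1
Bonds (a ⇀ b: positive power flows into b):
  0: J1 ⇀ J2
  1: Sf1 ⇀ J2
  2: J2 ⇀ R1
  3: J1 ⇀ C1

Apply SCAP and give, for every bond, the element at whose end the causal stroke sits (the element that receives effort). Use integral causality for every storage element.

β0 →J2
β1 →Sf1
β2 →R1
β3 →J1

#1 |Sf1  (source Sf1 imposes f)
#3 |J1  (C1: C, integral causality)
#0 |J2  (only one flow-in slot at J1)
#2 |R1  (common-e at J2 fixed by 0)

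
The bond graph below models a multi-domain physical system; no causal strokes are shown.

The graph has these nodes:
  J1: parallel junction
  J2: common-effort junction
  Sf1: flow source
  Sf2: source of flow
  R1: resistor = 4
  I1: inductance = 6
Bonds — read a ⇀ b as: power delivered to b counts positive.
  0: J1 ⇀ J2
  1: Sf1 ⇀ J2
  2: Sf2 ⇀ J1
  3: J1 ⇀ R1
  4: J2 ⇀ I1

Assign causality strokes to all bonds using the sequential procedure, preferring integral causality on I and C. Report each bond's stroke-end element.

#0 stroke at J2
#1 stroke at Sf1
#2 stroke at Sf2
#3 stroke at J1
#4 stroke at I1

bond 1 |Sf1  (Sf1 (Sf) sets flow on bond)
bond 2 |Sf2  (source Sf2 imposes f)
bond 4 |I1  (I1 outputs flow p/I1)
bond 0 |J2  (J2: last free bond brings effort in)
bond 3 |J1  (only one effort-in slot at J1)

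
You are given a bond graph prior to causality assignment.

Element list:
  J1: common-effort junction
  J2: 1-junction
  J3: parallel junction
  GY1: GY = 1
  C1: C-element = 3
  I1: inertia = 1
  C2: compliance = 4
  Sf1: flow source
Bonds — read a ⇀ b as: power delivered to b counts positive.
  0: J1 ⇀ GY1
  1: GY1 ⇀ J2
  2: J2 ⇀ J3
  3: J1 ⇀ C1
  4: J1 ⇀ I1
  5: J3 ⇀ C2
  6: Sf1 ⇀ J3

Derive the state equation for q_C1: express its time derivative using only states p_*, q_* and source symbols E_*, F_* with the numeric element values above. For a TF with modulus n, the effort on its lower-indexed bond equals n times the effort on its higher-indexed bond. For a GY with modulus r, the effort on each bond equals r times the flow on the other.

dq_C1/dt = -p_I1 - q_C2/4

bond 6 stroke→Sf1  (Sf1 fixes flow; stroke at Sf1)
bond 3 stroke→J1  (prefer integral on C1)
bond 0 stroke→GY1  (common-e at J1 fixed by 3)
bond 4 stroke→I1  (J1 effort already set via bond 3)
bond 1 stroke→GY1  (GY1: gyrator matches bond 0)
bond 2 stroke→J2  (common-f at J2 fixed by 1)
bond 5 stroke→J3  (closing 0-jn rule on J3)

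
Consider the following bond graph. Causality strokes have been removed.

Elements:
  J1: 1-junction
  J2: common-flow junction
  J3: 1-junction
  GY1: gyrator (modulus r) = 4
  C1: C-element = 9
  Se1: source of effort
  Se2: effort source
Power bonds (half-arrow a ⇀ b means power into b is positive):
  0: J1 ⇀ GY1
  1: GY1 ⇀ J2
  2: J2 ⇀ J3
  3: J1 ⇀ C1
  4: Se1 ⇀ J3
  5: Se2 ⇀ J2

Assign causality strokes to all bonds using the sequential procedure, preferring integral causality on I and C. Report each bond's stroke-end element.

β0 |GY1
β1 |GY1
β2 |J2
β3 |J1
β4 |J3
β5 |J2

bond 4 stroke→J3  (Se1: effort source, stroke at far end)
bond 5 stroke→J2  (source Se2 imposes e)
bond 2 stroke→J2  (J3: last free bond brings flow in)
bond 1 stroke→GY1  (J2 needs exactly one f-in)
bond 0 stroke→GY1  (GY1 both-in/both-out from 1)
bond 3 stroke→J1  (J1 flow already set via bond 0)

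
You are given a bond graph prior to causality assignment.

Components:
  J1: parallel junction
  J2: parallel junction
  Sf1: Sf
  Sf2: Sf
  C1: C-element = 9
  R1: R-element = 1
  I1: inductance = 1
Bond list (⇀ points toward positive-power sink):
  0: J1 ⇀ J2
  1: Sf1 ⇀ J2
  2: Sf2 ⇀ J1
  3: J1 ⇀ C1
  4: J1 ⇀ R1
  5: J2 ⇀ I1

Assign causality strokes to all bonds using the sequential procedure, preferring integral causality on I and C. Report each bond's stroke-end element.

β1 stroke at Sf1  (Sf1 (Sf) sets flow on bond)
β2 stroke at Sf2  (Sf2: flow source, stroke at near end)
β3 stroke at J1  (C1 outputs effort q/C1)
β0 stroke at J2  (J1: bond 3 brought effort, rest push out)
β4 stroke at R1  (J1 effort already set via bond 3)
β5 stroke at I1  (common-e at J2 fixed by 0)

bond 0 |J2
bond 1 |Sf1
bond 2 |Sf2
bond 3 |J1
bond 4 |R1
bond 5 |I1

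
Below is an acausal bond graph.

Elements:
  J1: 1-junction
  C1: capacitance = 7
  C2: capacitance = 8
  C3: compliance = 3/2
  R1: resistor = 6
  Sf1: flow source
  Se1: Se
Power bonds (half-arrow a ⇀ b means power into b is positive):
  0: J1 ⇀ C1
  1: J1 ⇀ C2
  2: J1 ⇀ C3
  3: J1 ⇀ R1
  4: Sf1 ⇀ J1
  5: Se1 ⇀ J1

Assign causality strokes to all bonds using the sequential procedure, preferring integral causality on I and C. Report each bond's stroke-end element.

β4 stroke→Sf1  (source Sf1 imposes f)
β5 stroke→J1  (Se1: effort source, stroke at far end)
β0 stroke→J1  (J1: bond 4 brought flow, rest push out)
β1 stroke→J1  (J1 flow already set via bond 4)
β2 stroke→J1  (1-jn J1 has f-setter on 4)
β3 stroke→J1  (common-f at J1 fixed by 4)

β0 stroke→J1
β1 stroke→J1
β2 stroke→J1
β3 stroke→J1
β4 stroke→Sf1
β5 stroke→J1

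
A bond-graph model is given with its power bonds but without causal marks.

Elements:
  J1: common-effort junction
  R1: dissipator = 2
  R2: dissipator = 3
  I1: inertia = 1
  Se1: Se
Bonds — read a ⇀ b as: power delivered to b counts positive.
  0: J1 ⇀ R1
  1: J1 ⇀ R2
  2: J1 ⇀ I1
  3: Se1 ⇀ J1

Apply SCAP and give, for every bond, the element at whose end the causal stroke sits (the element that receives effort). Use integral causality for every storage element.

β0 stroke→R1
β1 stroke→R2
β2 stroke→I1
β3 stroke→J1

β3 stroke→J1  (Se1 (Se) sets effort on bond)
β0 stroke→R1  (J1: bond 3 brought effort, rest push out)
β1 stroke→R2  (0-jn J1 has e-setter on 3)
β2 stroke→I1  (J1: bond 3 brought effort, rest push out)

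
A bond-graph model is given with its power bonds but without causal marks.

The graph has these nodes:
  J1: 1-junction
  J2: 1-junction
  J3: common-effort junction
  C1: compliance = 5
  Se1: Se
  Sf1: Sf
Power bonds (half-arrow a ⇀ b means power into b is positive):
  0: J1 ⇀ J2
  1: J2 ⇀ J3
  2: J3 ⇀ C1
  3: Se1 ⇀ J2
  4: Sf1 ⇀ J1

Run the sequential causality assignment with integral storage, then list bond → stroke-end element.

bond 0 →J1
bond 1 →J2
bond 2 →J3
bond 3 →J2
bond 4 →Sf1

β3 stroke at J2  (Se1 fixes effort; stroke away)
β4 stroke at Sf1  (Sf1 fixes flow; stroke at Sf1)
β0 stroke at J1  (1-jn J1 has f-setter on 4)
β1 stroke at J2  (J2: bond 0 brought flow, rest push out)
β2 stroke at J3  (J3: last free bond brings effort in)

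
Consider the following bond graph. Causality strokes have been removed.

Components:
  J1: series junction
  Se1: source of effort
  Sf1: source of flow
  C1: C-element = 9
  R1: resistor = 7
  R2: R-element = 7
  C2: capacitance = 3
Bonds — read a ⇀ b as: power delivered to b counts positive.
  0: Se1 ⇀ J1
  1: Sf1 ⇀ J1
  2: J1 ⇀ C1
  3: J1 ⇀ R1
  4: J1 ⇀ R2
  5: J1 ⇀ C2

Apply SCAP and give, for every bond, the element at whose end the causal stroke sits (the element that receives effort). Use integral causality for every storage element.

#0 →J1  (Se1 (Se) sets effort on bond)
#1 →Sf1  (Sf1 fixes flow; stroke at Sf1)
#2 →J1  (J1: bond 1 brought flow, rest push out)
#3 →J1  (1-jn J1 has f-setter on 1)
#4 →J1  (J1: bond 1 brought flow, rest push out)
#5 →J1  (1-jn J1 has f-setter on 1)

b0 →J1
b1 →Sf1
b2 →J1
b3 →J1
b4 →J1
b5 →J1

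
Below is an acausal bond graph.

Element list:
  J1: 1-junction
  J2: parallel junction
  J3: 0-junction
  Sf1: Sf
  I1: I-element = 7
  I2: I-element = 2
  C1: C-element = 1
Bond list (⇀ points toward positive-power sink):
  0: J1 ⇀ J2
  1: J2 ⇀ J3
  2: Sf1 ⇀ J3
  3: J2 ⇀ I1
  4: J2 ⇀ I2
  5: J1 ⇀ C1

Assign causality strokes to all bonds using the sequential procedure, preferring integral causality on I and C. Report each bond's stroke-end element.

β0 →J2
β1 →J3
β2 →Sf1
β3 →I1
β4 →I2
β5 →J1

b2 →Sf1  (Sf1: flow source, stroke at near end)
b1 →J3  (closing 0-jn rule on J3)
b3 →I1  (I1 outputs flow p/I1)
b4 →I2  (I2 outputs flow p/I2)
b0 →J2  (only one effort-in slot at J2)
b5 →J1  (J1: bond 0 brought flow, rest push out)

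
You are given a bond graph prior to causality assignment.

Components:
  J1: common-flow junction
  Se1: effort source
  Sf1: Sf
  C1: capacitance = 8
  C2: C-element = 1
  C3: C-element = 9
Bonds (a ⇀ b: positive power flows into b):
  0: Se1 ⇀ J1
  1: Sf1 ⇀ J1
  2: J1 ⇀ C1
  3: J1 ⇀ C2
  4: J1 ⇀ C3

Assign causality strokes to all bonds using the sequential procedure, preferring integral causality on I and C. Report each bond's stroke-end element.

bond 0 stroke at J1  (source Se1 imposes e)
bond 1 stroke at Sf1  (Sf1 fixes flow; stroke at Sf1)
bond 2 stroke at J1  (J1: bond 1 brought flow, rest push out)
bond 3 stroke at J1  (J1: bond 1 brought flow, rest push out)
bond 4 stroke at J1  (1-jn J1 has f-setter on 1)

b0 →J1
b1 →Sf1
b2 →J1
b3 →J1
b4 →J1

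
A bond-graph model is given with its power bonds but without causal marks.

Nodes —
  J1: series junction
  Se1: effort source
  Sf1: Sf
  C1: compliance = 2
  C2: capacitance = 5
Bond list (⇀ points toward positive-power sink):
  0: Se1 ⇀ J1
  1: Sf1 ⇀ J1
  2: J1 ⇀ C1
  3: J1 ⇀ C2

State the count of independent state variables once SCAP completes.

#0 →J1  (Se1 fixes effort; stroke away)
#1 →Sf1  (Sf1: flow source, stroke at near end)
#2 →J1  (J1 flow already set via bond 1)
#3 →J1  (J1: bond 1 brought flow, rest push out)

2  (C1, C2 all integral)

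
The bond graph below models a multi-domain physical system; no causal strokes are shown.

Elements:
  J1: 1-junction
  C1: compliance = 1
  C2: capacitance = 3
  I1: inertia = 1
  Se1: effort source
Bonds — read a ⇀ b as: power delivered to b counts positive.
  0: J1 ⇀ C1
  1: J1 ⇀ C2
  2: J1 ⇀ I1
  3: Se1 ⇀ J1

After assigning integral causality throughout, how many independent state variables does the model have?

bond 3 →J1  (Se1 (Se) sets effort on bond)
bond 0 →J1  (C1 integral (e out))
bond 1 →J1  (C2 outputs effort q/C2)
bond 2 →I1  (only one flow-in slot at J1)

3  (C1, C2, I1 all integral)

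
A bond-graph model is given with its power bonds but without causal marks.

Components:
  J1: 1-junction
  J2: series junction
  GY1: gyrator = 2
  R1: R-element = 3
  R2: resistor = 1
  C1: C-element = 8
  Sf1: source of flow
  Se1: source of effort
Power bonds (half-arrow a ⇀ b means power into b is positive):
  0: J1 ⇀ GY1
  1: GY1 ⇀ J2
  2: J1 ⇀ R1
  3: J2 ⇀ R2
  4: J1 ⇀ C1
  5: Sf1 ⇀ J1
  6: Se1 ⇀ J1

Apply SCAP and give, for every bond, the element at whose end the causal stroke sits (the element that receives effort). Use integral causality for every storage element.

#5 stroke→Sf1  (Sf1: flow source, stroke at near end)
#6 stroke→J1  (Se1 fixes effort; stroke away)
#0 stroke→J1  (1-jn J1 has f-setter on 5)
#2 stroke→J1  (common-f at J1 fixed by 5)
#4 stroke→J1  (J1 flow already set via bond 5)
#1 stroke→J2  (GY1: gyrator matches bond 0)
#3 stroke→R2  (J2 needs exactly one f-in)

β0 stroke at J1
β1 stroke at J2
β2 stroke at J1
β3 stroke at R2
β4 stroke at J1
β5 stroke at Sf1
β6 stroke at J1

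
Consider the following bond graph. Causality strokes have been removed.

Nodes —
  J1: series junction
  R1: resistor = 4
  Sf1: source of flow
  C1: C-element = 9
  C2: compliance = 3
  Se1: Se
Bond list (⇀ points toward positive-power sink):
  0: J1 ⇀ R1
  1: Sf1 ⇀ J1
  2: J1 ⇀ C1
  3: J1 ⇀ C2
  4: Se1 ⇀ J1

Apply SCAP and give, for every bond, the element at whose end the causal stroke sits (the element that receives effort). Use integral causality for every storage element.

#1 stroke at Sf1  (source Sf1 imposes f)
#4 stroke at J1  (Se1 (Se) sets effort on bond)
#0 stroke at J1  (J1: bond 1 brought flow, rest push out)
#2 stroke at J1  (common-f at J1 fixed by 1)
#3 stroke at J1  (1-jn J1 has f-setter on 1)

bond 0 →J1
bond 1 →Sf1
bond 2 →J1
bond 3 →J1
bond 4 →J1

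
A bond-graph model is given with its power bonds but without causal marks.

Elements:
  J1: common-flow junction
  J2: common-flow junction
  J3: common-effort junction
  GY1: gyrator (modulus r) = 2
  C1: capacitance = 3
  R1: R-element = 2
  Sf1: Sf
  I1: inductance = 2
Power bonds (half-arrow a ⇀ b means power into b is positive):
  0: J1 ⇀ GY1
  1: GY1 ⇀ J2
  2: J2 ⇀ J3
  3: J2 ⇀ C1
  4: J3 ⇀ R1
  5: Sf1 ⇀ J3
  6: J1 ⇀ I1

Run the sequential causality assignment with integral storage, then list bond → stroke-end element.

β0 stroke→J1
β1 stroke→J2
β2 stroke→J3
β3 stroke→J2
β4 stroke→R1
β5 stroke→Sf1
β6 stroke→I1

#5 |Sf1  (Sf1: flow source, stroke at near end)
#3 |J2  (prefer integral on C1)
#6 |I1  (I1: I, integral causality)
#0 |J1  (J1 flow already set via bond 6)
#1 |J2  (through GY1, causality inverts; strokes same side of GY1)
#2 |J3  (closing 1-jn rule on J2)
#4 |R1  (J3 effort already set via bond 2)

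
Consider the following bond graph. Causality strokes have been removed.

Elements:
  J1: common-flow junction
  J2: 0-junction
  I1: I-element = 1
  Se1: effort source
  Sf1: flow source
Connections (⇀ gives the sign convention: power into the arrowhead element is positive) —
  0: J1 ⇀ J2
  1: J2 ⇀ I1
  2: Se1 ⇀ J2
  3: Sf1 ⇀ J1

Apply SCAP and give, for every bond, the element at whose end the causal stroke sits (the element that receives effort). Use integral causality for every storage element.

β2 stroke→J2  (Se1 fixes effort; stroke away)
β3 stroke→Sf1  (Sf1 fixes flow; stroke at Sf1)
β0 stroke→J1  (J1 flow already set via bond 3)
β1 stroke→I1  (J2 effort already set via bond 2)

#0 →J1
#1 →I1
#2 →J2
#3 →Sf1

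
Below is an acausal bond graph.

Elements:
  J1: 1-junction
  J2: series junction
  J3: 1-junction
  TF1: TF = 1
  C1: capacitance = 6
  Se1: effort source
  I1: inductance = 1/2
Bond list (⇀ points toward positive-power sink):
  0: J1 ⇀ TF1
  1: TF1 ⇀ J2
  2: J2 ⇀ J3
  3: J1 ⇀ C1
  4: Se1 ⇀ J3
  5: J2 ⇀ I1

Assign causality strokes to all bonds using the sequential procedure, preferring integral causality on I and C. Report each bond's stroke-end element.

#4 |J3  (Se1 fixes effort; stroke away)
#2 |J2  (only one flow-in slot at J3)
#3 |J1  (prefer integral on C1)
#0 |TF1  (J1 needs exactly one f-in)
#1 |J2  (TF1: transformer flips bond 0)
#5 |I1  (only one flow-in slot at J2)

b0 |TF1
b1 |J2
b2 |J2
b3 |J1
b4 |J3
b5 |I1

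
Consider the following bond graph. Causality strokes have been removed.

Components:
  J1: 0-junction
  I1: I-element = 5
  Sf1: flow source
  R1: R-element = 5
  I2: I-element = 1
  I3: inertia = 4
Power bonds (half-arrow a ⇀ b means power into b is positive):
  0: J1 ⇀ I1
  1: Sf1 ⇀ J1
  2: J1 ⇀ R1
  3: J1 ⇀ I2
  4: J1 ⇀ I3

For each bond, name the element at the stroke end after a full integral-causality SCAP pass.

b0 stroke→I1
b1 stroke→Sf1
b2 stroke→J1
b3 stroke→I2
b4 stroke→I3

b1 |Sf1  (Sf1 fixes flow; stroke at Sf1)
b0 |I1  (prefer integral on I1)
b3 |I2  (I2: I, integral causality)
b4 |I3  (prefer integral on I3)
b2 |J1  (J1: last free bond brings effort in)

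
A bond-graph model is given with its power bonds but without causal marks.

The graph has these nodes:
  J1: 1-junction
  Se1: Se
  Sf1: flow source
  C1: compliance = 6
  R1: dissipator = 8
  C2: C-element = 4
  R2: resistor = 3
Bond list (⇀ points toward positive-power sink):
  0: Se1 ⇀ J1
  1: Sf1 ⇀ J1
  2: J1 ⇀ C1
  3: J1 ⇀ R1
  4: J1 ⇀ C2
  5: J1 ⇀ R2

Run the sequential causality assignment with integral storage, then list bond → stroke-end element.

b0 →J1
b1 →Sf1
b2 →J1
b3 →J1
b4 →J1
b5 →J1

b0 stroke at J1  (Se1 (Se) sets effort on bond)
b1 stroke at Sf1  (Sf1 fixes flow; stroke at Sf1)
b2 stroke at J1  (1-jn J1 has f-setter on 1)
b3 stroke at J1  (1-jn J1 has f-setter on 1)
b4 stroke at J1  (J1 flow already set via bond 1)
b5 stroke at J1  (J1 flow already set via bond 1)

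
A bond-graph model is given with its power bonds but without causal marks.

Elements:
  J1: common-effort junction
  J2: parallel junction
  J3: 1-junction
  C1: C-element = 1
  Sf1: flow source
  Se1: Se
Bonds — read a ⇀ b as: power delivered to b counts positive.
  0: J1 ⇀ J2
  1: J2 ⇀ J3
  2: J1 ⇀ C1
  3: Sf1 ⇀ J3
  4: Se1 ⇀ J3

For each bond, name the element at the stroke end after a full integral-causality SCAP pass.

b3 |Sf1  (Sf1 (Sf) sets flow on bond)
b4 |J3  (Se1 fixes effort; stroke away)
b1 |J3  (J3: bond 3 brought flow, rest push out)
b0 |J2  (J2: last free bond brings effort in)
b2 |J1  (J1: last free bond brings effort in)

β0 |J2
β1 |J3
β2 |J1
β3 |Sf1
β4 |J3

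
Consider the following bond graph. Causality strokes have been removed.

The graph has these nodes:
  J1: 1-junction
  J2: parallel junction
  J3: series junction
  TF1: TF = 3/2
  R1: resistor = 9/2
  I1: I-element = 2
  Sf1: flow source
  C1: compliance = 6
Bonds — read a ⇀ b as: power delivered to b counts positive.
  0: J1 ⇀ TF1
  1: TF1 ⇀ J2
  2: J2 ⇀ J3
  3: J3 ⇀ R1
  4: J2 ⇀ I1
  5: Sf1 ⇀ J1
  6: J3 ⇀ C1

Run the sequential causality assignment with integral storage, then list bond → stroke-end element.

b0 →J1
b1 →TF1
b2 →J2
b3 →J3
b4 →I1
b5 →Sf1
b6 →J3

β5 |Sf1  (Sf1: flow source, stroke at near end)
β0 |J1  (1-jn J1 has f-setter on 5)
β1 |TF1  (TF1: transformer flips bond 0)
β4 |I1  (I1 integral (f out))
β2 |J2  (J2: last free bond brings effort in)
β3 |J3  (common-f at J3 fixed by 2)
β6 |J3  (common-f at J3 fixed by 2)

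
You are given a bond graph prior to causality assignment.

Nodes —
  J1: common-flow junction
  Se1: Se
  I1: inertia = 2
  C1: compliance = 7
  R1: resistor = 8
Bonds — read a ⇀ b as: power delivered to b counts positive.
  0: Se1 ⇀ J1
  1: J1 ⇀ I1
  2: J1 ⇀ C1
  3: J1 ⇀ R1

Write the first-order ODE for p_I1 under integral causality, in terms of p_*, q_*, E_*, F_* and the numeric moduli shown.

#0 →J1  (Se1: effort source, stroke at far end)
#1 →I1  (I1: I, integral causality)
#2 →J1  (J1: bond 1 brought flow, rest push out)
#3 →J1  (J1: bond 1 brought flow, rest push out)

dp_I1/dt = E_Se1 - 4*p_I1 - q_C1/7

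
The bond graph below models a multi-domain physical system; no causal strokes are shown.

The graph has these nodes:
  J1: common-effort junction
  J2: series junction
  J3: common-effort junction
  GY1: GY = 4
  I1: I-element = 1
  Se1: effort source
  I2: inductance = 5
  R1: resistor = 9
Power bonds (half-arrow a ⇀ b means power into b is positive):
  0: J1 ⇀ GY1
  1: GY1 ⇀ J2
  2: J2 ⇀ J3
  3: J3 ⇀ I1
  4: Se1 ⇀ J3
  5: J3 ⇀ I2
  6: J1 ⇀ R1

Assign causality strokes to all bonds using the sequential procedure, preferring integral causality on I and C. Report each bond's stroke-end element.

bond 4 |J3  (source Se1 imposes e)
bond 2 |J2  (J3 effort already set via bond 4)
bond 3 |I1  (J3: bond 4 brought effort, rest push out)
bond 5 |I2  (common-e at J3 fixed by 4)
bond 1 |GY1  (J2: last free bond brings flow in)
bond 0 |GY1  (GY1: gyrator matches bond 1)
bond 6 |J1  (only one effort-in slot at J1)

bond 0 stroke at GY1
bond 1 stroke at GY1
bond 2 stroke at J2
bond 3 stroke at I1
bond 4 stroke at J3
bond 5 stroke at I2
bond 6 stroke at J1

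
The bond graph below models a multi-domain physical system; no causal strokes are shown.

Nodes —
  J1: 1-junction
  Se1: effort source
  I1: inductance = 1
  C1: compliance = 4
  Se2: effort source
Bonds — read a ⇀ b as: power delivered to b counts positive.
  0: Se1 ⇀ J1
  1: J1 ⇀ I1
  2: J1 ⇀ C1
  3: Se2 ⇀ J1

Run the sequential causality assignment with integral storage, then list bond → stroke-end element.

b0 →J1
b1 →I1
b2 →J1
b3 →J1

#0 stroke→J1  (Se1 (Se) sets effort on bond)
#3 stroke→J1  (Se2: effort source, stroke at far end)
#1 stroke→I1  (I1: I, integral causality)
#2 stroke→J1  (J1 flow already set via bond 1)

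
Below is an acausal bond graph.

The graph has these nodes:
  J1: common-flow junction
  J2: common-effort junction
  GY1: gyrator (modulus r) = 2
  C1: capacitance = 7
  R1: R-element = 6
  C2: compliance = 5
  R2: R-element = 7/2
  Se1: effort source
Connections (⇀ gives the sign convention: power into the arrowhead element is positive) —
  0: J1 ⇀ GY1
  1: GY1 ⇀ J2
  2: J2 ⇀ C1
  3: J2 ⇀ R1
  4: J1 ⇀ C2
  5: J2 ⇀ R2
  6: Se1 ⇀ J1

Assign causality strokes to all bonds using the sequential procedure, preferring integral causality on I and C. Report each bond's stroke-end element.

β6 |J1  (source Se1 imposes e)
β2 |J2  (C1 outputs effort q/C1)
β1 |GY1  (J2 effort already set via bond 2)
β3 |R1  (J2: bond 2 brought effort, rest push out)
β5 |R2  (common-e at J2 fixed by 2)
β0 |GY1  (GY1 both-in/both-out from 1)
β4 |J1  (J1: bond 0 brought flow, rest push out)

bond 0 stroke at GY1
bond 1 stroke at GY1
bond 2 stroke at J2
bond 3 stroke at R1
bond 4 stroke at J1
bond 5 stroke at R2
bond 6 stroke at J1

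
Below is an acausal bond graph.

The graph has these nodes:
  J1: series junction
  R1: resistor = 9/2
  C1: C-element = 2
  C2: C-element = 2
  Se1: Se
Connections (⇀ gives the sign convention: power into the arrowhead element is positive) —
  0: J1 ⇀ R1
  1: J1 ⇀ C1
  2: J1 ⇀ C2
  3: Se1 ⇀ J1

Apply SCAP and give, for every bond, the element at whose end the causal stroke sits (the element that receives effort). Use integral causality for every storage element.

#0 →R1
#1 →J1
#2 →J1
#3 →J1

β3 stroke at J1  (Se1 (Se) sets effort on bond)
β1 stroke at J1  (prefer integral on C1)
β2 stroke at J1  (prefer integral on C2)
β0 stroke at R1  (J1: last free bond brings flow in)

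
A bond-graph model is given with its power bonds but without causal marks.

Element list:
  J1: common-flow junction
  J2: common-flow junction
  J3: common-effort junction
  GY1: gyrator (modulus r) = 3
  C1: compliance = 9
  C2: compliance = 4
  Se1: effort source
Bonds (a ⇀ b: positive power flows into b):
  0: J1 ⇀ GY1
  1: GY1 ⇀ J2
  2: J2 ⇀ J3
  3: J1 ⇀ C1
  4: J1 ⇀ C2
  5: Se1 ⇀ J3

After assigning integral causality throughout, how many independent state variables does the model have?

#5 stroke→J3  (Se1 fixes effort; stroke away)
#2 stroke→J2  (0-jn J3 has e-setter on 5)
#1 stroke→GY1  (J2: last free bond brings flow in)
#0 stroke→GY1  (GY1 both-in/both-out from 1)
#3 stroke→J1  (common-f at J1 fixed by 0)
#4 stroke→J1  (J1 flow already set via bond 0)

2  (C1, C2 all integral)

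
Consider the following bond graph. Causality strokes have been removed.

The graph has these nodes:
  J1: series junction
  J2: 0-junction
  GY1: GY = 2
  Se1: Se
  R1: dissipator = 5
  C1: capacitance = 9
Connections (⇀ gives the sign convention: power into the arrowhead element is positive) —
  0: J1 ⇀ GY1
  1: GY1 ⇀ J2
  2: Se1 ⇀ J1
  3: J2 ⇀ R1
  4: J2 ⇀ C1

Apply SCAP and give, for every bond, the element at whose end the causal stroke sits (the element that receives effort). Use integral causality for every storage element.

b0 |GY1
b1 |GY1
b2 |J1
b3 |R1
b4 |J2

b2 |J1  (Se1 (Se) sets effort on bond)
b0 |GY1  (J1 needs exactly one f-in)
b1 |GY1  (GY GY1: same side as bond 0)
b4 |J2  (C1: C, integral causality)
b3 |R1  (J2 effort already set via bond 4)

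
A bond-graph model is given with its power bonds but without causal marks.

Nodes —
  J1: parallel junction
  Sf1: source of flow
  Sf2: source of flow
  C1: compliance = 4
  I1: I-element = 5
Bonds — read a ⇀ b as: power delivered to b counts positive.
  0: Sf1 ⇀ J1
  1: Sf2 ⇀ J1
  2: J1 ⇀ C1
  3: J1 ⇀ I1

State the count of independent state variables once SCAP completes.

2  (C1, I1 all integral)

b0 |Sf1  (source Sf1 imposes f)
b1 |Sf2  (Sf2 fixes flow; stroke at Sf2)
b2 |J1  (C1: C, integral causality)
b3 |I1  (J1: bond 2 brought effort, rest push out)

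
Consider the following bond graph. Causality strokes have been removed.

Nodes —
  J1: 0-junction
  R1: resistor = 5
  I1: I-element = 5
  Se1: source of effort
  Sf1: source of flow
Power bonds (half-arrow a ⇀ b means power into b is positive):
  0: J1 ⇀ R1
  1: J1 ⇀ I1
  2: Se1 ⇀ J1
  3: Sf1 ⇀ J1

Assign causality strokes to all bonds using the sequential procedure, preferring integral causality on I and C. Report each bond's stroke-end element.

bond 0 |R1
bond 1 |I1
bond 2 |J1
bond 3 |Sf1

bond 2 stroke→J1  (Se1 (Se) sets effort on bond)
bond 3 stroke→Sf1  (Sf1: flow source, stroke at near end)
bond 0 stroke→R1  (common-e at J1 fixed by 2)
bond 1 stroke→I1  (J1: bond 2 brought effort, rest push out)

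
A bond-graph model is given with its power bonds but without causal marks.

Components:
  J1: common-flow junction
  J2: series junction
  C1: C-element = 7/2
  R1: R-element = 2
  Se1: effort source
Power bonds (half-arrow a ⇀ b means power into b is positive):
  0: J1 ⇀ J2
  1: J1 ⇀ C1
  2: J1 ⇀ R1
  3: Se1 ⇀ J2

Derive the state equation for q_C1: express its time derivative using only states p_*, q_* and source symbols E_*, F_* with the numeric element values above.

dq_C1/dt = E_Se1/2 - q_C1/7

b3 stroke at J2  (Se1: effort source, stroke at far end)
b0 stroke at J1  (J2: last free bond brings flow in)
b1 stroke at J1  (prefer integral on C1)
b2 stroke at R1  (J1: last free bond brings flow in)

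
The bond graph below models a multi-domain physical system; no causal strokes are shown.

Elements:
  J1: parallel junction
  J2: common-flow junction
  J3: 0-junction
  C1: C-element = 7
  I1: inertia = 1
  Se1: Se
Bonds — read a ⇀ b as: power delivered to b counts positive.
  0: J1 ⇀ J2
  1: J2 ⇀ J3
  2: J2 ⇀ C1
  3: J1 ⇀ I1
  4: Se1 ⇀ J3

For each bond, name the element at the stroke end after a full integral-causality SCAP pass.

b4 |J3  (source Se1 imposes e)
b1 |J2  (J3: bond 4 brought effort, rest push out)
b2 |J2  (prefer integral on C1)
b0 |J1  (J2 needs exactly one f-in)
b3 |I1  (0-jn J1 has e-setter on 0)

b0 stroke→J1
b1 stroke→J2
b2 stroke→J2
b3 stroke→I1
b4 stroke→J3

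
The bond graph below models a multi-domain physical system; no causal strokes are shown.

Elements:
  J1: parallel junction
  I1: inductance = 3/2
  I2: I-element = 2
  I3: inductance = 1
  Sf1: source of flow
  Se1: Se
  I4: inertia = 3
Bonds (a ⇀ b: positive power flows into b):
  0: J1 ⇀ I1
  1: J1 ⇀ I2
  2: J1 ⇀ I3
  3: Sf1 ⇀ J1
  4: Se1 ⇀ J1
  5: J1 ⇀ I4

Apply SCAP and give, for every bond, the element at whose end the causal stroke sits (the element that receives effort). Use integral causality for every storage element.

b0 →I1
b1 →I2
b2 →I3
b3 →Sf1
b4 →J1
b5 →I4

#3 stroke→Sf1  (Sf1 (Sf) sets flow on bond)
#4 stroke→J1  (Se1: effort source, stroke at far end)
#0 stroke→I1  (J1: bond 4 brought effort, rest push out)
#1 stroke→I2  (0-jn J1 has e-setter on 4)
#2 stroke→I3  (J1: bond 4 brought effort, rest push out)
#5 stroke→I4  (J1: bond 4 brought effort, rest push out)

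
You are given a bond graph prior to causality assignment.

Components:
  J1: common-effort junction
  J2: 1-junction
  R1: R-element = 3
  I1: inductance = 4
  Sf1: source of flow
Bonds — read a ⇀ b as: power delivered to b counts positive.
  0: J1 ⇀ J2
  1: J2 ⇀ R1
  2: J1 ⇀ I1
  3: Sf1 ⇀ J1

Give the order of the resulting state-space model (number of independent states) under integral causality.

1  (I1 all integral)

bond 3 stroke at Sf1  (Sf1: flow source, stroke at near end)
bond 2 stroke at I1  (I1: I, integral causality)
bond 0 stroke at J1  (closing 0-jn rule on J1)
bond 1 stroke at J2  (common-f at J2 fixed by 0)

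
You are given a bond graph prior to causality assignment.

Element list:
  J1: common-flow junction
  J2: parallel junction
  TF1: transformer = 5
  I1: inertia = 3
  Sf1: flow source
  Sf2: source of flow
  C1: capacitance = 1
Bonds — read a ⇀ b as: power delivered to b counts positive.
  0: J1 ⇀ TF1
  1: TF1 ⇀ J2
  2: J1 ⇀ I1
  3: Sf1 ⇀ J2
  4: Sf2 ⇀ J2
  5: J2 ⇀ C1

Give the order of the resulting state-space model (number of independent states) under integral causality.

β3 |Sf1  (Sf1 (Sf) sets flow on bond)
β4 |Sf2  (source Sf2 imposes f)
β2 |I1  (I1 outputs flow p/I1)
β0 |J1  (common-f at J1 fixed by 2)
β1 |TF1  (TF1 one-in-one-out from 0)
β5 |J2  (closing 0-jn rule on J2)

2  (C1, I1 all integral)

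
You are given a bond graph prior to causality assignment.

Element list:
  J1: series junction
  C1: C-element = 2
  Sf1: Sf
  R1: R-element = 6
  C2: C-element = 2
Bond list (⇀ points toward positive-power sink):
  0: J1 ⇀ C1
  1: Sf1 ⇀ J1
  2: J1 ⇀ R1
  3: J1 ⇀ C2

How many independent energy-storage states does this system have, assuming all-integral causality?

2  (C1, C2 all integral)

bond 1 stroke at Sf1  (source Sf1 imposes f)
bond 0 stroke at J1  (common-f at J1 fixed by 1)
bond 2 stroke at J1  (J1: bond 1 brought flow, rest push out)
bond 3 stroke at J1  (1-jn J1 has f-setter on 1)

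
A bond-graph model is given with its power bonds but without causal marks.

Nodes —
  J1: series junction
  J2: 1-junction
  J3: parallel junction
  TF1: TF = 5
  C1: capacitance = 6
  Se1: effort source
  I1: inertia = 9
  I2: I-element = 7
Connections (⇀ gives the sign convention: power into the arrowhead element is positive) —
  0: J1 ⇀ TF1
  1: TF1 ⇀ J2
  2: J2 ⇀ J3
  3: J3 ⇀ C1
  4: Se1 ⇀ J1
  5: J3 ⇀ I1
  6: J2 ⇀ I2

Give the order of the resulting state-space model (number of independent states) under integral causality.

3  (C1, I1, I2 all integral)

b4 stroke at J1  (Se1: effort source, stroke at far end)
b0 stroke at TF1  (closing 1-jn rule on J1)
b1 stroke at J2  (TF1: transformer flips bond 0)
b3 stroke at J3  (prefer integral on C1)
b2 stroke at J2  (common-e at J3 fixed by 3)
b5 stroke at I1  (0-jn J3 has e-setter on 3)
b6 stroke at I2  (only one flow-in slot at J2)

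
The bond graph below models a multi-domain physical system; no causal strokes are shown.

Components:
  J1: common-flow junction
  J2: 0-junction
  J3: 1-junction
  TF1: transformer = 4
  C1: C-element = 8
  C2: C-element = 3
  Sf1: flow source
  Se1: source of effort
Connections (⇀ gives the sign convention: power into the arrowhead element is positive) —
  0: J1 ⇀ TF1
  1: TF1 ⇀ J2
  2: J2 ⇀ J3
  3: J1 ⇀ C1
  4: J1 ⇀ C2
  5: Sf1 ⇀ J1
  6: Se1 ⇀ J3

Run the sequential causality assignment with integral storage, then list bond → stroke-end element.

#5 |Sf1  (Sf1 (Sf) sets flow on bond)
#6 |J3  (Se1 fixes effort; stroke away)
#0 |J1  (J1 flow already set via bond 5)
#3 |J1  (J1: bond 5 brought flow, rest push out)
#4 |J1  (J1: bond 5 brought flow, rest push out)
#2 |J2  (only one flow-in slot at J3)
#1 |TF1  (TF1 one-in-one-out from 0)

β0 stroke at J1
β1 stroke at TF1
β2 stroke at J2
β3 stroke at J1
β4 stroke at J1
β5 stroke at Sf1
β6 stroke at J3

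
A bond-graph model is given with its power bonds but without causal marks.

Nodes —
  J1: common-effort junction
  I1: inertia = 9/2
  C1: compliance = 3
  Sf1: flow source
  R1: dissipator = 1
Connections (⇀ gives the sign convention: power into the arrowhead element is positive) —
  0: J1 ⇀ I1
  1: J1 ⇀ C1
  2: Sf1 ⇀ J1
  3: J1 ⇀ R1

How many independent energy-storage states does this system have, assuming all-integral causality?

2  (C1, I1 all integral)

bond 2 stroke at Sf1  (Sf1: flow source, stroke at near end)
bond 0 stroke at I1  (I1 integral (f out))
bond 1 stroke at J1  (C1: C, integral causality)
bond 3 stroke at R1  (J1 effort already set via bond 1)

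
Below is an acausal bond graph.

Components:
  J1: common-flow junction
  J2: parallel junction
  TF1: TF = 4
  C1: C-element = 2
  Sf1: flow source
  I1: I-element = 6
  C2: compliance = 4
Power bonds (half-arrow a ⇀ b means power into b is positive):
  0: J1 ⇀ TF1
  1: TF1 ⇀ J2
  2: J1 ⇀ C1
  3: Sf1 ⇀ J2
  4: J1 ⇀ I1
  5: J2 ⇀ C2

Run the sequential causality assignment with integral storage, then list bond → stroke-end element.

β0 stroke→J1
β1 stroke→TF1
β2 stroke→J1
β3 stroke→Sf1
β4 stroke→I1
β5 stroke→J2

b3 →Sf1  (Sf1: flow source, stroke at near end)
b2 →J1  (C1 outputs effort q/C1)
b4 →I1  (I1: I, integral causality)
b0 →J1  (J1 flow already set via bond 4)
b1 →TF1  (TF TF1: opposite of bond 0)
b5 →J2  (only one effort-in slot at J2)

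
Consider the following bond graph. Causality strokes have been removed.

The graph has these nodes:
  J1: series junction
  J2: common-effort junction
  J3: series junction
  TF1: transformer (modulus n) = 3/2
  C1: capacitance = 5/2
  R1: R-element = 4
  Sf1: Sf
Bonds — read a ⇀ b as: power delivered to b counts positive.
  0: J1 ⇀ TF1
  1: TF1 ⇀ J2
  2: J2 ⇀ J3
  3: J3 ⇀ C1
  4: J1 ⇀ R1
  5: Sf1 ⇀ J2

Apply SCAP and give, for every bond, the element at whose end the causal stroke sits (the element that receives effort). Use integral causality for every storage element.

β5 →Sf1  (Sf1 (Sf) sets flow on bond)
β3 →J3  (C1 outputs effort q/C1)
β2 →J2  (J3: last free bond brings flow in)
β1 →TF1  (common-e at J2 fixed by 2)
β0 →J1  (TF1 one-in-one-out from 1)
β4 →R1  (J1: last free bond brings flow in)

β0 →J1
β1 →TF1
β2 →J2
β3 →J3
β4 →R1
β5 →Sf1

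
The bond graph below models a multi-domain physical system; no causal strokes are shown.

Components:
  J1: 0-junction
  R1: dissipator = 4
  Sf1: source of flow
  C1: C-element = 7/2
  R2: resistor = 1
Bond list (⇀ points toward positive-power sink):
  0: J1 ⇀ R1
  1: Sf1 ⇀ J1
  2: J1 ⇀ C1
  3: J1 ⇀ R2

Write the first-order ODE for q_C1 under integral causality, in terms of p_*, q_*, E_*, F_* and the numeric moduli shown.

b1 stroke→Sf1  (Sf1 (Sf) sets flow on bond)
b2 stroke→J1  (C1 outputs effort q/C1)
b0 stroke→R1  (J1: bond 2 brought effort, rest push out)
b3 stroke→R2  (0-jn J1 has e-setter on 2)

dq_C1/dt = F_Sf1 - 5*q_C1/14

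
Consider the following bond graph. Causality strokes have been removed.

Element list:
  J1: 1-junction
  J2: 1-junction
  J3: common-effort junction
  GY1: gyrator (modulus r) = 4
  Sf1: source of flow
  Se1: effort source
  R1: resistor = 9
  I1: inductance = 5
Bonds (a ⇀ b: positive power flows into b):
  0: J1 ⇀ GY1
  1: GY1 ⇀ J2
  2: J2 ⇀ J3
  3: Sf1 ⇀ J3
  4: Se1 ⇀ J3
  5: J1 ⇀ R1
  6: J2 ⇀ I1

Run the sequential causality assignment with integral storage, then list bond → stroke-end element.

β0 stroke→J1
β1 stroke→J2
β2 stroke→J2
β3 stroke→Sf1
β4 stroke→J3
β5 stroke→R1
β6 stroke→I1

#3 stroke at Sf1  (source Sf1 imposes f)
#4 stroke at J3  (source Se1 imposes e)
#2 stroke at J2  (J3: bond 4 brought effort, rest push out)
#6 stroke at I1  (I1 integral (f out))
#1 stroke at J2  (common-f at J2 fixed by 6)
#0 stroke at J1  (GY1: gyrator matches bond 1)
#5 stroke at R1  (closing 1-jn rule on J1)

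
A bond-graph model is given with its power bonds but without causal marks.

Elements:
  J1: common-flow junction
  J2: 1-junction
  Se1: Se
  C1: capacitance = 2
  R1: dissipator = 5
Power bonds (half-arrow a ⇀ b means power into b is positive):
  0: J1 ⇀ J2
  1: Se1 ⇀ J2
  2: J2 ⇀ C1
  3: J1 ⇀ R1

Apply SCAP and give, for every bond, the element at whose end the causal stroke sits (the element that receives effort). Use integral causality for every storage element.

β1 →J2  (Se1 (Se) sets effort on bond)
β2 →J2  (C1: C, integral causality)
β0 →J1  (J2: last free bond brings flow in)
β3 →R1  (only one flow-in slot at J1)

β0 stroke at J1
β1 stroke at J2
β2 stroke at J2
β3 stroke at R1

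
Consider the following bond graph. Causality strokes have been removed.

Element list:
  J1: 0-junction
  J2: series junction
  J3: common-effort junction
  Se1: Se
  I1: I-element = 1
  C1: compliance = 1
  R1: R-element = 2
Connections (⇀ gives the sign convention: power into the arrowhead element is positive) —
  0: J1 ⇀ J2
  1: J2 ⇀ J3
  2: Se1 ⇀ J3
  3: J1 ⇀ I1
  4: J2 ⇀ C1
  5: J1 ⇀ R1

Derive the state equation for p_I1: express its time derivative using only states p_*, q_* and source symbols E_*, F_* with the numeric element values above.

dp_I1/dt = E_Se1 + q_C1

b2 →J3  (Se1 fixes effort; stroke away)
b1 →J2  (0-jn J3 has e-setter on 2)
b3 →I1  (I1 outputs flow p/I1)
b4 →J2  (C1 outputs effort q/C1)
b0 →J1  (closing 1-jn rule on J2)
b5 →R1  (J1: bond 0 brought effort, rest push out)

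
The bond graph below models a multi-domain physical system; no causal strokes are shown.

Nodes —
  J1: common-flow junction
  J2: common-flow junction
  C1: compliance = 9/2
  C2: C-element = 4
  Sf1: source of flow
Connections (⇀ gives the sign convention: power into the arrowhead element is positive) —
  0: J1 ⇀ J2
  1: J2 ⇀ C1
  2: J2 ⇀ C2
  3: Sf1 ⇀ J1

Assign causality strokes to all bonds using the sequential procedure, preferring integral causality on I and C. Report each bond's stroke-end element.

b3 stroke at Sf1  (Sf1: flow source, stroke at near end)
b0 stroke at J1  (J1 flow already set via bond 3)
b1 stroke at J2  (J2: bond 0 brought flow, rest push out)
b2 stroke at J2  (J2: bond 0 brought flow, rest push out)

bond 0 stroke at J1
bond 1 stroke at J2
bond 2 stroke at J2
bond 3 stroke at Sf1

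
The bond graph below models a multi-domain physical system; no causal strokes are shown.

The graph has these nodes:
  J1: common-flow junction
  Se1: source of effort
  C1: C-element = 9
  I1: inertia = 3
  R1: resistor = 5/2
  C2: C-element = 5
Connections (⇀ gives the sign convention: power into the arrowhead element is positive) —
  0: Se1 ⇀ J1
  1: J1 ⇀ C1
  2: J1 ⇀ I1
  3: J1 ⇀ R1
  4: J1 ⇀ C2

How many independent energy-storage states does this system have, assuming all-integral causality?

3  (C1, C2, I1 all integral)

bond 0 stroke at J1  (Se1 (Se) sets effort on bond)
bond 1 stroke at J1  (C1 integral (e out))
bond 2 stroke at I1  (I1 integral (f out))
bond 3 stroke at J1  (common-f at J1 fixed by 2)
bond 4 stroke at J1  (J1 flow already set via bond 2)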